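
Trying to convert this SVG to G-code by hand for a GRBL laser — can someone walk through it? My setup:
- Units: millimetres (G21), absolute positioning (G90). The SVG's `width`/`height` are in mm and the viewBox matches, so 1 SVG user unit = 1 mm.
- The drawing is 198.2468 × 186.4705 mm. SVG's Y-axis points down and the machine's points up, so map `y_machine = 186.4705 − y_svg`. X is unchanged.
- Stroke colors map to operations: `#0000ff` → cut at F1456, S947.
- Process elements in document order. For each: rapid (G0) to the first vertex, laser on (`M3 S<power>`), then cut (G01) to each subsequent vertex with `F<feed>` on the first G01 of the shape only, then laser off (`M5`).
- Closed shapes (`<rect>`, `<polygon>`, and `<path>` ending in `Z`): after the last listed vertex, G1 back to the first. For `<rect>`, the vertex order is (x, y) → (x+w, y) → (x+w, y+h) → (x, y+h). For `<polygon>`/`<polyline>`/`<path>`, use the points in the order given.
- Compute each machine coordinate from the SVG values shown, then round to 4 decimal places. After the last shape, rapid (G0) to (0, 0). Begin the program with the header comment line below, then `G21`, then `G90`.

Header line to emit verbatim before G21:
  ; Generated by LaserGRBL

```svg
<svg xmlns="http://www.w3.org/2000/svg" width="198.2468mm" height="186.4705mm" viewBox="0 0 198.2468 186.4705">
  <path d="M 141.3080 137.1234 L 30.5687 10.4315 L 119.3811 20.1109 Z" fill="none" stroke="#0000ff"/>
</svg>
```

Since the viewBox matches the mm dimensions, user units are millimetres directly. The only transform is the Y-flip y_m = 186.4705 − y_svg.

Shape 1 is a closed polygon drawn with `<path>`. Its stroke #0000ff means cut at S947, F1456. After flipping Y the toolpath is (141.3080,49.3471) → (30.5687,176.0390) → (119.3811,166.3596) → (141.3080,49.3471), returning to the start.

; Generated by LaserGRBL
G21
G90
G0 X141.3080 Y49.3471
M3 S947
G01 X30.5687 Y176.0390 F1456
G01 X119.3811 Y166.3596
G01 X141.3080 Y49.3471
M5
G0 X0.0000 Y0.0000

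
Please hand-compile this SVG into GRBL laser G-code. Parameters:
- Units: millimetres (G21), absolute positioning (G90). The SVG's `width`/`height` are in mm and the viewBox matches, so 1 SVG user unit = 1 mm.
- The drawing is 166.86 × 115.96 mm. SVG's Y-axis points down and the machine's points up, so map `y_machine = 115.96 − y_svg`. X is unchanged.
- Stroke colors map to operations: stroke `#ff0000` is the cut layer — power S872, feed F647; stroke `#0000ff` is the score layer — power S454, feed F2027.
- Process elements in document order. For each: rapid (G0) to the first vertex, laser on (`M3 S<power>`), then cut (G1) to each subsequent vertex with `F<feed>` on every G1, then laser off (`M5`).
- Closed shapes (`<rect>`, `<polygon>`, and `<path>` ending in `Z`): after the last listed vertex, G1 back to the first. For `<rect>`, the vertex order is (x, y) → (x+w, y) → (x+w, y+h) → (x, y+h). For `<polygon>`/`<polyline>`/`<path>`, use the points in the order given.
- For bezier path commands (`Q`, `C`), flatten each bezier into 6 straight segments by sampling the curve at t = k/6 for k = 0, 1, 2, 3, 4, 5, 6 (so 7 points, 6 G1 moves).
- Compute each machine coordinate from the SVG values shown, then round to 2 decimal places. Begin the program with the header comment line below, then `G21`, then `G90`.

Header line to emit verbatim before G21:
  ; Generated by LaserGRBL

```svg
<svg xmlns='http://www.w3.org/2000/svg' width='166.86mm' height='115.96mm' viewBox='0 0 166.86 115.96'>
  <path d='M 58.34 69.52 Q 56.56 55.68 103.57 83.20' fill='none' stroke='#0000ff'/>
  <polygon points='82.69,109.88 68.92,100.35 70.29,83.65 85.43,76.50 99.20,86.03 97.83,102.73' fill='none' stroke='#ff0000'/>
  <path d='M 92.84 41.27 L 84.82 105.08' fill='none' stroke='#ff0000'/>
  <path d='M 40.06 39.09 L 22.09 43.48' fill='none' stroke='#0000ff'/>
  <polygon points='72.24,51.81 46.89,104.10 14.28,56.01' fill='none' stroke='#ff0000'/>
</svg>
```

; Generated by LaserGRBL
G21
G90
G0 X58.34 Y46.44
M3 S454
G1 X59.10 Y49.90 F2027
G1 X62.57 Y51.07 F2027
G1 X68.76 Y49.94 F2027
G1 X77.65 Y46.51 F2027
G1 X89.26 Y40.78 F2027
G1 X103.57 Y32.76 F2027
M5
G0 X82.69 Y6.08
M3 S872
G1 X68.92 Y15.61 F647
G1 X70.29 Y32.31 F647
G1 X85.43 Y39.46 F647
G1 X99.20 Y29.93 F647
G1 X97.83 Y13.23 F647
G1 X82.69 Y6.08 F647
M5
G0 X92.84 Y74.69
M3 S872
G1 X84.82 Y10.88 F647
M5
G0 X40.06 Y76.87
M3 S454
G1 X22.09 Y72.48 F2027
M5
G0 X72.24 Y64.15
M3 S872
G1 X46.89 Y11.86 F647
G1 X14.28 Y59.95 F647
G1 X72.24 Y64.15 F647
M5

viewBox `0 0 166.86 115.96` with mm width/height → 1 unit = 1 mm. Flip: y_m = 115.96 − y_svg.

**Shape 1** — `<path>` quadratic bezier, stroke `#0000ff` → score (S454, F2027). Control points (SVG): P0=(58.34,69.52), P1=(56.56,55.68), P2=(103.57,83.20); sampled at t=k/6. Machine vertices: (58.34,46.44) → (59.10,49.90) → (62.57,51.07) → (68.76,49.94) → (77.65,46.51) → (89.26,40.78) → (103.57,32.76). Open path.

**Shape 2** — `<polygon>` regular polygon, stroke `#ff0000` → cut (S872, F647). Machine vertices: (82.69,6.08) → (68.92,15.61) → (70.29,32.31) → (85.43,39.46) → (99.20,29.93) → (97.83,13.23) → (82.69,6.08). Closed: final G1 returns to the first vertex.

**Shape 3** — `<path>` line segment, stroke `#ff0000` → cut (S872, F647). Machine vertices: (92.84,74.69) → (84.82,10.88). Open path.

**Shape 4** — `<path>` line segment, stroke `#0000ff` → score (S454, F2027). Machine vertices: (40.06,76.87) → (22.09,72.48). Open path.

**Shape 5** — `<polygon>` regular polygon, stroke `#ff0000` → cut (S872, F647). Machine vertices: (72.24,64.15) → (46.89,11.86) → (14.28,59.95) → (72.24,64.15). Closed: final G1 returns to the first vertex.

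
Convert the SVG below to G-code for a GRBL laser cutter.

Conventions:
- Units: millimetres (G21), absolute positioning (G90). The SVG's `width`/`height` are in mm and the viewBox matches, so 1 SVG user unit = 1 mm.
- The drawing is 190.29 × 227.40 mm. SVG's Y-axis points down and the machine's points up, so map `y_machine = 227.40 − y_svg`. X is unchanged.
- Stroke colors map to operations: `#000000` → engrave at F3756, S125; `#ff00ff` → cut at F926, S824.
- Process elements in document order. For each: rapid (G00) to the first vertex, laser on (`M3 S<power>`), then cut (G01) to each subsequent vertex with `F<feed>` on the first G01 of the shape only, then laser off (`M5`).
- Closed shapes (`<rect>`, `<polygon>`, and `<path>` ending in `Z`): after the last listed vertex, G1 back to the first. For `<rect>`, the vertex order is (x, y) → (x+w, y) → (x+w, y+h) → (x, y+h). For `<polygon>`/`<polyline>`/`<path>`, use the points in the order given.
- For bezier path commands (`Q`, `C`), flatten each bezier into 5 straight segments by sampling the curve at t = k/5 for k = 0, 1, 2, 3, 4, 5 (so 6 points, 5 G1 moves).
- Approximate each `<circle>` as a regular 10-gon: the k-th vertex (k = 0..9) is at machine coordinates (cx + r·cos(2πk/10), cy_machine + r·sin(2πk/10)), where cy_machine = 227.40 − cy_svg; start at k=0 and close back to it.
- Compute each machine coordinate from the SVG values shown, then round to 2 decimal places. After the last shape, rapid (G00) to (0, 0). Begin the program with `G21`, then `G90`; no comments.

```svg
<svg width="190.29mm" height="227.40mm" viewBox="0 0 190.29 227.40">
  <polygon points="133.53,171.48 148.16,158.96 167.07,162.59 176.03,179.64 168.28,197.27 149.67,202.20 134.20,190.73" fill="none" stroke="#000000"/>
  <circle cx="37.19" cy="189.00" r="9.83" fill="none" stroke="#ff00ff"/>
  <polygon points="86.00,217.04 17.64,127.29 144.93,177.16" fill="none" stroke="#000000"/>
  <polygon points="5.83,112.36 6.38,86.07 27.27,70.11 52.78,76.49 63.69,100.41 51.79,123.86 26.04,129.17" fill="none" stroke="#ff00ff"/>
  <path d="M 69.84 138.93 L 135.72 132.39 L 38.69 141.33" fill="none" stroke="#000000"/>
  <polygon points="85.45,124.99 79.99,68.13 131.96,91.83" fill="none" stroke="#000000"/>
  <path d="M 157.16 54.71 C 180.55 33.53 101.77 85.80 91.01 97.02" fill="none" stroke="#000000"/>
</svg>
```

viewBox `0 0 190.29 227.40` with mm width/height → 1 unit = 1 mm. Flip: y_m = 227.40 − y_svg.

**Shape 1** — `<polygon>` regular polygon, stroke `#000000` → engrave (S125, F3756). Machine vertices: (133.53,55.92) → (148.16,68.44) → (167.07,64.81) → (176.03,47.76) → (168.28,30.13) → (149.67,25.20) → (134.20,36.67) → (133.53,55.92). Closed: final G1 returns to the first vertex.

**Shape 2** — `<circle>` circle, stroke `#ff00ff` → cut (S824, F926). Machine vertices: (47.02,38.40) → (45.14,44.18) → (40.23,47.75) → (34.15,47.75) → (29.24,44.18) → (27.36,38.40) → (29.24,32.62) → (34.15,29.05) → (40.23,29.05) → (45.14,32.62) → (47.02,38.40). Closed: final G1 returns to the first vertex.

**Shape 3** — `<polygon>` closed polygon, stroke `#000000` → engrave (S125, F3756). Machine vertices: (86.00,10.36) → (17.64,100.11) → (144.93,50.24) → (86.00,10.36). Closed: final G1 returns to the first vertex.

**Shape 4** — `<polygon>` regular polygon, stroke `#ff00ff` → cut (S824, F926). Machine vertices: (5.83,115.04) → (6.38,141.33) → (27.27,157.29) → (52.78,150.91) → (63.69,126.99) → (51.79,103.54) → (26.04,98.23) → (5.83,115.04). Closed: final G1 returns to the first vertex.

**Shape 5** — `<path>` open polyline, stroke `#000000` → engrave (S125, F3756). Machine vertices: (69.84,88.47) → (135.72,95.01) → (38.69,86.07). Open path.

**Shape 6** — `<polygon>` regular polygon, stroke `#000000` → engrave (S125, F3756). Machine vertices: (85.45,102.41) → (79.99,159.27) → (131.96,135.57) → (85.45,102.41). Closed: final G1 returns to the first vertex.

**Shape 7** — `<path>` cubic bezier, stroke `#000000` → engrave (S125, F3756). Control points (SVG): P0=(157.16,54.71), P1=(180.55,33.53), P2=(101.77,85.80), P3=(91.01,97.02); sampled at t=k/5. Machine vertices: (157.16,172.69) → (160.30,177.50) → (147.08,170.18) → (125.68,156.22) → (104.27,141.12) → (91.01,130.38). Open path.

G21
G90
G00 X133.53 Y55.92
M3 S125
G01 X148.16 Y68.44 F3756
G01 X167.07 Y64.81
G01 X176.03 Y47.76
G01 X168.28 Y30.13
G01 X149.67 Y25.20
G01 X134.20 Y36.67
G01 X133.53 Y55.92
M5
G00 X47.02 Y38.40
M3 S824
G01 X45.14 Y44.18 F926
G01 X40.23 Y47.75
G01 X34.15 Y47.75
G01 X29.24 Y44.18
G01 X27.36 Y38.40
G01 X29.24 Y32.62
G01 X34.15 Y29.05
G01 X40.23 Y29.05
G01 X45.14 Y32.62
G01 X47.02 Y38.40
M5
G00 X86.00 Y10.36
M3 S125
G01 X17.64 Y100.11 F3756
G01 X144.93 Y50.24
G01 X86.00 Y10.36
M5
G00 X5.83 Y115.04
M3 S824
G01 X6.38 Y141.33 F926
G01 X27.27 Y157.29
G01 X52.78 Y150.91
G01 X63.69 Y126.99
G01 X51.79 Y103.54
G01 X26.04 Y98.23
G01 X5.83 Y115.04
M5
G00 X69.84 Y88.47
M3 S125
G01 X135.72 Y95.01 F3756
G01 X38.69 Y86.07
M5
G00 X85.45 Y102.41
M3 S125
G01 X79.99 Y159.27 F3756
G01 X131.96 Y135.57
G01 X85.45 Y102.41
M5
G00 X157.16 Y172.69
M3 S125
G01 X160.30 Y177.50 F3756
G01 X147.08 Y170.18
G01 X125.68 Y156.22
G01 X104.27 Y141.12
G01 X91.01 Y130.38
M5
G00 X0.00 Y0.00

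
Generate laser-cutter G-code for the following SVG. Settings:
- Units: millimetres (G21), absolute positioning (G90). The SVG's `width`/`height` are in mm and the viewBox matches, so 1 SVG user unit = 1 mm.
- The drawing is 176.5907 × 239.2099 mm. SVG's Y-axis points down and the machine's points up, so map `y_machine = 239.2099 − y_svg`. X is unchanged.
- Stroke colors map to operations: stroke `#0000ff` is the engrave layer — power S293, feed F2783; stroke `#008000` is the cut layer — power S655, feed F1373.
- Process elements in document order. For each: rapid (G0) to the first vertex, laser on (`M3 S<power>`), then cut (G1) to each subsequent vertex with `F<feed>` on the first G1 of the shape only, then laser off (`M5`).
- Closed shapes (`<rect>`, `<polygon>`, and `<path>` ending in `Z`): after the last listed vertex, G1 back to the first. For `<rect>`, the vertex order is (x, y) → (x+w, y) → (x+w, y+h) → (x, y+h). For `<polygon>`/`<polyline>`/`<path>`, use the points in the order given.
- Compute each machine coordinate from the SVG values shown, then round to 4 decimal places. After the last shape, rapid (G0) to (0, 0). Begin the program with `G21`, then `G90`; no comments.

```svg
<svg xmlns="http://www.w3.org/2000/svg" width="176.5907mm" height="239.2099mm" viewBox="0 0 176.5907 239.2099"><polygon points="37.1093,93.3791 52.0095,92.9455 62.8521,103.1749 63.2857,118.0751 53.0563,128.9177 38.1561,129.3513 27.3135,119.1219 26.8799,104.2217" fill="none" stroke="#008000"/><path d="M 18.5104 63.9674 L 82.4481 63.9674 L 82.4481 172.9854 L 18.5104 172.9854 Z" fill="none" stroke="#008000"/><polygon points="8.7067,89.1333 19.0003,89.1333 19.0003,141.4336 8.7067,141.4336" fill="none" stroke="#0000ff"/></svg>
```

G21
G90
G0 X37.1093 Y145.8308
M3 S655
G1 X52.0095 Y146.2644 F1373
G1 X62.8521 Y136.0350
G1 X63.2857 Y121.1348
G1 X53.0563 Y110.2922
G1 X38.1561 Y109.8586
G1 X27.3135 Y120.0880
G1 X26.8799 Y134.9882
G1 X37.1093 Y145.8308
M5
G0 X18.5104 Y175.2425
M3 S655
G1 X82.4481 Y175.2425 F1373
G1 X82.4481 Y66.2245
G1 X18.5104 Y66.2245
G1 X18.5104 Y175.2425
M5
G0 X8.7067 Y150.0766
M3 S293
G1 X19.0003 Y150.0766 F2783
G1 X19.0003 Y97.7763
G1 X8.7067 Y97.7763
G1 X8.7067 Y150.0766
M5
G0 X0.0000 Y0.0000

Since the viewBox matches the mm dimensions, user units are millimetres directly. The only transform is the Y-flip y_m = 239.2099 − y_svg.

Shape 1 is a regular polygon drawn with `<polygon>`. Its stroke #008000 means cut at S655, F1373. After flipping Y the toolpath is (37.1093,145.8308) → (52.0095,146.2644) → (62.8521,136.0350) → (63.2857,121.1348) → (53.0563,110.2922) → (38.1561,109.8586) → (27.3135,120.0880) → (26.8799,134.9882) → (37.1093,145.8308), returning to the start.

Shape 2 is a rectangle drawn with `<path>`. Its stroke #008000 means cut at S655, F1373. After flipping Y the toolpath is (18.5104,175.2425) → (82.4481,175.2425) → (82.4481,66.2245) → (18.5104,66.2245) → (18.5104,175.2425), returning to the start.

Shape 3 is a rectangle drawn with `<polygon>`. Its stroke #0000ff means engrave at S293, F2783. After flipping Y the toolpath is (8.7067,150.0766) → (19.0003,150.0766) → (19.0003,97.7763) → (8.7067,97.7763) → (8.7067,150.0766), returning to the start.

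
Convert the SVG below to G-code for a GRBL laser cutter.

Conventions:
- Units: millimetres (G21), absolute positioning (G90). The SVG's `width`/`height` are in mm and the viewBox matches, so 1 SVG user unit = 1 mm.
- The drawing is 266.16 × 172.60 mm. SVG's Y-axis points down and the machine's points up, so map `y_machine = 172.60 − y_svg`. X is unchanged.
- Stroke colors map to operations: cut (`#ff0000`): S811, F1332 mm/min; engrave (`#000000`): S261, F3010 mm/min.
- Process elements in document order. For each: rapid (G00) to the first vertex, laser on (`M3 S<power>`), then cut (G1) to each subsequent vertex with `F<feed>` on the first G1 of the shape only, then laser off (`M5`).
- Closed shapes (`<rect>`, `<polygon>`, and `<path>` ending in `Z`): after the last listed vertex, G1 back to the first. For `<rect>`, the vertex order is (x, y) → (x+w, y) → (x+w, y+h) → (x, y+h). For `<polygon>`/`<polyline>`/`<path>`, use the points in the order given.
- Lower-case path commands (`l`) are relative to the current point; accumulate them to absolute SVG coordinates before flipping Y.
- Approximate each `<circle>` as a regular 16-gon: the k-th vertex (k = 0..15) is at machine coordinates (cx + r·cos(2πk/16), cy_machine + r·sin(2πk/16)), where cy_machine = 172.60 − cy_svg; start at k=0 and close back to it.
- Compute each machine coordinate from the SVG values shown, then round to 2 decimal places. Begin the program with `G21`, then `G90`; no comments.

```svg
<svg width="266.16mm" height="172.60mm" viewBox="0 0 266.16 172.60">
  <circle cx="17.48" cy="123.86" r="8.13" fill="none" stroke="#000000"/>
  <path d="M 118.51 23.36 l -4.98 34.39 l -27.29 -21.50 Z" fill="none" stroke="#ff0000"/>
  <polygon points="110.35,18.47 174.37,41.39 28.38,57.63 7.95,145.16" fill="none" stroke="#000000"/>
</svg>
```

G21
G90
G00 X25.61 Y48.74
M3 S261
G1 X24.99 Y51.85 F3010
G1 X23.23 Y54.49
G1 X20.59 Y56.25
G1 X17.48 Y56.87
G1 X14.37 Y56.25
G1 X11.73 Y54.49
G1 X9.97 Y51.85
G1 X9.35 Y48.74
G1 X9.97 Y45.63
G1 X11.73 Y42.99
G1 X14.37 Y41.23
G1 X17.48 Y40.61
G1 X20.59 Y41.23
G1 X23.23 Y42.99
G1 X24.99 Y45.63
G1 X25.61 Y48.74
M5
G00 X118.51 Y149.24
M3 S811
G1 X113.53 Y114.85 F1332
G1 X86.24 Y136.35
G1 X118.51 Y149.24
M5
G00 X110.35 Y154.13
M3 S261
G1 X174.37 Y131.21 F3010
G1 X28.38 Y114.97
G1 X7.95 Y27.44
G1 X110.35 Y154.13
M5

Since the viewBox matches the mm dimensions, user units are millimetres directly. The only transform is the Y-flip y_m = 172.60 − y_svg.

Shape 1 is a circle drawn with `<circle>`. Its stroke #000000 means engrave at S261, F3010. After flipping Y the toolpath is (25.61,48.74) → (24.99,51.85) → (23.23,54.49) → (20.59,56.25) → (17.48,56.87) → (14.37,56.25) → (11.73,54.49) → (9.97,51.85) → (9.35,48.74) → (9.97,45.63) → (11.73,42.99) → (14.37,41.23) → (17.48,40.61) → (20.59,41.23) → (23.23,42.99) → (24.99,45.63) → (25.61,48.74), returning to the start.

Shape 2 is a regular polygon drawn with `<path>`. Its stroke #ff0000 means cut at S811, F1332. After flipping Y the toolpath is (118.51,149.24) → (113.53,114.85) → (86.24,136.35) → (118.51,149.24), returning to the start.

Shape 3 is a closed polygon drawn with `<polygon>`. Its stroke #000000 means engrave at S261, F3010. After flipping Y the toolpath is (110.35,154.13) → (174.37,131.21) → (28.38,114.97) → (7.95,27.44) → (110.35,154.13), returning to the start.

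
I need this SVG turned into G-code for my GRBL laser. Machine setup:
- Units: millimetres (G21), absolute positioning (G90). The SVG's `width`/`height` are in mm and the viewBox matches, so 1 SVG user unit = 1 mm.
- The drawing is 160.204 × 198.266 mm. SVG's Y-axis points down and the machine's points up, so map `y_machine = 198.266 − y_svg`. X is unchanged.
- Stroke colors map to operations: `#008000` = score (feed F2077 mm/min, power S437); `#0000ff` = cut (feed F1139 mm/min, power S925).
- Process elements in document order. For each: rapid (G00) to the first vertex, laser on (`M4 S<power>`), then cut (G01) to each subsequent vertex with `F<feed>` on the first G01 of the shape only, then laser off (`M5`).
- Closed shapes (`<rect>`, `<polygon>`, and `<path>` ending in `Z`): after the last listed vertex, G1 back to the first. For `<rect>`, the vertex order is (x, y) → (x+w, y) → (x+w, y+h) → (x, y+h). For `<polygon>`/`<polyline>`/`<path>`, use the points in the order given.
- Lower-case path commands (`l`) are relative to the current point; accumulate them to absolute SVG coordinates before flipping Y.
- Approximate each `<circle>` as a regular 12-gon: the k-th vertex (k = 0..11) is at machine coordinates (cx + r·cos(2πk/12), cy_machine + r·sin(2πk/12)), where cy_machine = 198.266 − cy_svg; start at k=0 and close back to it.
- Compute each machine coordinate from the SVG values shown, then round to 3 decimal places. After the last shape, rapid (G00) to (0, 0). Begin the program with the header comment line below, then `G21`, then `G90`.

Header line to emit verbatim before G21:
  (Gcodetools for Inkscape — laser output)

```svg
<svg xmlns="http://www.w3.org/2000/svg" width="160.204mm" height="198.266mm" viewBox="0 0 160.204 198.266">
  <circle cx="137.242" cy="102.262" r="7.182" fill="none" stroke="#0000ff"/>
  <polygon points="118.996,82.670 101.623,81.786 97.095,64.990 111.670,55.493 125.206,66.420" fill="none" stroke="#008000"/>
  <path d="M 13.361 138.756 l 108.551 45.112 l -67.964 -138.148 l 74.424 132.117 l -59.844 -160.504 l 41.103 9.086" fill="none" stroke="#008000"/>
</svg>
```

(Gcodetools for Inkscape — laser output)
G21
G90
G00 X144.424 Y96.004
M4 S925
G01 X143.462 Y99.595 F1139
G01 X140.833 Y102.224
G01 X137.242 Y103.186
G01 X133.651 Y102.224
G01 X131.022 Y99.595
G01 X130.060 Y96.004
G01 X131.022 Y92.413
G01 X133.651 Y89.784
G01 X137.242 Y88.822
G01 X140.833 Y89.784
G01 X143.462 Y92.413
G01 X144.424 Y96.004
M5
G00 X118.996 Y115.596
M4 S437
G01 X101.623 Y116.480 F2077
G01 X97.095 Y133.276
G01 X111.670 Y142.773
G01 X125.206 Y131.846
G01 X118.996 Y115.596
M5
G00 X13.361 Y59.510
M4 S437
G01 X121.912 Y14.398 F2077
G01 X53.948 Y152.546
G01 X128.372 Y20.429
G01 X68.528 Y180.933
G01 X109.631 Y171.847
M5
G00 X0.000 Y0.000

viewBox `0 0 160.204 198.266` with mm width/height → 1 unit = 1 mm. Flip: y_m = 198.266 − y_svg.

**Shape 1** — `<circle>` circle, stroke `#0000ff` → cut (S925, F1139). Machine vertices: (144.424,96.004) → (143.462,99.595) → (140.833,102.224) → (137.242,103.186) → (133.651,102.224) → (131.022,99.595) → (130.060,96.004) → (131.022,92.413) → (133.651,89.784) → (137.242,88.822) → (140.833,89.784) → (143.462,92.413) → (144.424,96.004). Closed: final G1 returns to the first vertex.

**Shape 2** — `<polygon>` regular polygon, stroke `#008000` → score (S437, F2077). Machine vertices: (118.996,115.596) → (101.623,116.480) → (97.095,133.276) → (111.670,142.773) → (125.206,131.846) → (118.996,115.596). Closed: final G1 returns to the first vertex.

**Shape 3** — `<path>` open polyline, stroke `#008000` → score (S437, F2077). Machine vertices: (13.361,59.510) → (121.912,14.398) → (53.948,152.546) → (128.372,20.429) → (68.528,180.933) → (109.631,171.847). Open path.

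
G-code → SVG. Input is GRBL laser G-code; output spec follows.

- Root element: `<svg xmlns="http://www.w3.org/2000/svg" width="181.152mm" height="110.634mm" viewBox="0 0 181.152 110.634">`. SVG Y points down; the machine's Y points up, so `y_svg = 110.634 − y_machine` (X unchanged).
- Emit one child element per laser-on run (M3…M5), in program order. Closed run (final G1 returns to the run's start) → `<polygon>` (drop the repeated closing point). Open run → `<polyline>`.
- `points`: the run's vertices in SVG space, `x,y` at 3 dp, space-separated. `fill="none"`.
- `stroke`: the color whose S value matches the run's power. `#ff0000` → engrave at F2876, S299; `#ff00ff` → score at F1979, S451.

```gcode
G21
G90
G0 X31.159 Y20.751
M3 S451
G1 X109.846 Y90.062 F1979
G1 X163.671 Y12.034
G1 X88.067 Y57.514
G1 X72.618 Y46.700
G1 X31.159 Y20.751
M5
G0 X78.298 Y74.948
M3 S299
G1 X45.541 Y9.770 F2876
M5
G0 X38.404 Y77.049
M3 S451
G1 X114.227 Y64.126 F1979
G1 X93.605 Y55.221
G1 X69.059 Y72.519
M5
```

<svg xmlns="http://www.w3.org/2000/svg" width="181.152mm" height="110.634mm" viewBox="0 0 181.152 110.634">
  <polygon points="31.159,89.883 109.846,20.572 163.671,98.600 88.067,53.120 72.618,63.934" fill="none" stroke="#ff00ff"/>
  <polyline points="78.298,35.686 45.541,100.864" fill="none" stroke="#ff0000"/>
  <polyline points="38.404,33.585 114.227,46.508 93.605,55.413 69.059,38.115" fill="none" stroke="#ff00ff"/>
</svg>

y_svg = 110.634 − y_m.

[1] S451→`#ff00ff` (score); closed run; points: 31.159,89.883 109.846,20.572 163.671,98.600 88.067,53.120 72.618,63.934

[2] S299→`#ff0000` (engrave); open run; points: 78.298,35.686 45.541,100.864

[3] S451→`#ff00ff` (score); open run; points: 38.404,33.585 114.227,46.508 93.605,55.413 69.059,38.115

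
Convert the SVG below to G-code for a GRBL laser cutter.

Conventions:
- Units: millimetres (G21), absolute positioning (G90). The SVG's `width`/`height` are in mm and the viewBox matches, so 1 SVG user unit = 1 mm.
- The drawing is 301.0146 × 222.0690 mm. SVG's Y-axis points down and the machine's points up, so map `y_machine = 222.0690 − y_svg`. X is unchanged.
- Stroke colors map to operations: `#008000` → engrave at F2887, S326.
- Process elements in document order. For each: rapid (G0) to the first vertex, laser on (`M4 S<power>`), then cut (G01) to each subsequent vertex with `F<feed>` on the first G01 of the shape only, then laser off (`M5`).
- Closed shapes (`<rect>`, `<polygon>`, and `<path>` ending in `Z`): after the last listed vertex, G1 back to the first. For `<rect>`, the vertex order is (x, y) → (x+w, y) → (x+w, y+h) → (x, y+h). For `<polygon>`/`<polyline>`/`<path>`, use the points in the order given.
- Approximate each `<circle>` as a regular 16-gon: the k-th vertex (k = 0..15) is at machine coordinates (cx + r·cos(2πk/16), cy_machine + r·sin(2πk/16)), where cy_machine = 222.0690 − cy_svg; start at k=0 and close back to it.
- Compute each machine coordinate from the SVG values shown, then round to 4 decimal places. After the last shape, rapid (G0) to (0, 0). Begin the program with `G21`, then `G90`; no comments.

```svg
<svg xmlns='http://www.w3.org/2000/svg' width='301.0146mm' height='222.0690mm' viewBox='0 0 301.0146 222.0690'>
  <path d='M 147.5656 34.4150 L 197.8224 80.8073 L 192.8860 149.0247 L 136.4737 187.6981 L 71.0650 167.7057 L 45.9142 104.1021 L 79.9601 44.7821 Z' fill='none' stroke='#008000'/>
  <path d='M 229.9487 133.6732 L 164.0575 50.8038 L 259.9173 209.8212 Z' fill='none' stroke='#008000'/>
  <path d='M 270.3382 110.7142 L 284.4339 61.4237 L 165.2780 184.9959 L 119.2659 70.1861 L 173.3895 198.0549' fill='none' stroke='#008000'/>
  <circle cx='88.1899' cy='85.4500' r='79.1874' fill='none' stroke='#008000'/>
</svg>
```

G21
G90
G0 X147.5656 Y187.6540
M4 S326
G01 X197.8224 Y141.2617 F2887
G01 X192.8860 Y73.0443
G01 X136.4737 Y34.3709
G01 X71.0650 Y54.3633
G01 X45.9142 Y117.9669
G01 X79.9601 Y177.2869
G01 X147.5656 Y187.6540
M5
G0 X229.9487 Y88.3958
M4 S326
G01 X164.0575 Y171.2652 F2887
G01 X259.9173 Y12.2478
G01 X229.9487 Y88.3958
M5
G0 X270.3382 Y111.3548
M4 S326
G01 X284.4339 Y160.6453 F2887
G01 X165.2780 Y37.0731
G01 X119.2659 Y151.8829
G01 X173.3895 Y24.0141
M5
G0 X167.3773 Y136.6190
M4 S326
G01 X161.3495 Y166.9227 F2887
G01 X144.1838 Y192.6129
G01 X118.4936 Y209.7786
G01 X88.1899 Y215.8064
G01 X57.8862 Y209.7786
G01 X32.1960 Y192.6129
G01 X15.0303 Y166.9227
G01 X9.0025 Y136.6190
G01 X15.0303 Y106.3153
G01 X32.1960 Y80.6251
G01 X57.8862 Y63.4594
G01 X88.1899 Y57.4316
G01 X118.4936 Y63.4594
G01 X144.1838 Y80.6251
G01 X161.3495 Y106.3153
G01 X167.3773 Y136.6190
M5
G0 X0.0000 Y0.0000

1 u = 1 mm; y_m = 222.0690 − y.

[1] `<path>` regular polygon, #008000→engrave S326 F2887: (147.5656,187.6540) → (197.8224,141.2617) → (192.8860,73.0443) → (136.4737,34.3709) → (71.0650,54.3633) → (45.9142,117.9669) → (79.9601,177.2869) → (147.5656,187.6540) (closed)

[2] `<path>` closed polygon, #008000→engrave S326 F2887: (229.9487,88.3958) → (164.0575,171.2652) → (259.9173,12.2478) → (229.9487,88.3958) (closed)

[3] `<path>` open polyline, #008000→engrave S326 F2887: (270.3382,111.3548) → (284.4339,160.6453) → (165.2780,37.0731) → (119.2659,151.8829) → (173.3895,24.0141)

[4] `<circle>` circle, #008000→engrave S326 F2887: (167.3773,136.6190) → (161.3495,166.9227) → (144.1838,192.6129) → (118.4936,209.7786) → (88.1899,215.8064) → (57.8862,209.7786) → (32.1960,192.6129) → (15.0303,166.9227) → (9.0025,136.6190) → (15.0303,106.3153) → (32.1960,80.6251) → (57.8862,63.4594) → (88.1899,57.4316) → (118.4936,63.4594) → (144.1838,80.6251) → (161.3495,106.3153) → (167.3773,136.6190) (closed)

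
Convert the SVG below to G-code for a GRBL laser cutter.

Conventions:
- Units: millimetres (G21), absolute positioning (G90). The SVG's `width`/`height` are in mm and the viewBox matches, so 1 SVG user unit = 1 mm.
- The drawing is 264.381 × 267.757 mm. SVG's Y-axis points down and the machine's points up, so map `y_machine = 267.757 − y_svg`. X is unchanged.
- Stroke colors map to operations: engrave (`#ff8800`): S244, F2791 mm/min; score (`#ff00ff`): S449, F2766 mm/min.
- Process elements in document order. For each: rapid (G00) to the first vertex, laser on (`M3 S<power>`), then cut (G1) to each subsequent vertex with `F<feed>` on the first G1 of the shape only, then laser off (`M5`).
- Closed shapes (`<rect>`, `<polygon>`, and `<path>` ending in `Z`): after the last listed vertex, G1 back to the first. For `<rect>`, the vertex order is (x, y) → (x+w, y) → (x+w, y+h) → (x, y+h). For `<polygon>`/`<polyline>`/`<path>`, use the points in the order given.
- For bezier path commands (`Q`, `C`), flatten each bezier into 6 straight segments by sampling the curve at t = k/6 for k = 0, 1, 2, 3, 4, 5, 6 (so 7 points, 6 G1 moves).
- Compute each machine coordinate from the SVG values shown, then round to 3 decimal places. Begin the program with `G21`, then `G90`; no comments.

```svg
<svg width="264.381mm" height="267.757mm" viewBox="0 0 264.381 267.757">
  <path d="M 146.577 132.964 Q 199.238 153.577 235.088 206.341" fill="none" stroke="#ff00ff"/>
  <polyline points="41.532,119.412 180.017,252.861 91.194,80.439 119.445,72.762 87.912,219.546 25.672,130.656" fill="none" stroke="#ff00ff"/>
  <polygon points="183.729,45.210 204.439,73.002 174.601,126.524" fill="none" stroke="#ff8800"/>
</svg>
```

Since the viewBox matches the mm dimensions, user units are millimetres directly. The only transform is the Y-flip y_m = 267.757 − y_svg.

Shape 1 is a quadratic bezier drawn with `<path>`. Its stroke #ff00ff means score at S449, F2766. After flipping Y the toolpath is (146.577,134.793) → (163.664,127.029) → (179.816,117.479) → (195.035,106.142) → (209.320,93.020) → (222.671,78.111) → (235.088,61.416).

Shape 2 is a open polyline drawn with `<polyline>`. Its stroke #ff00ff means score at S449, F2766. After flipping Y the toolpath is (41.532,148.345) → (180.017,14.896) → (91.194,187.318) → (119.445,194.995) → (87.912,48.211) → (25.672,137.101).

Shape 3 is a closed polygon drawn with `<polygon>`. Its stroke #ff8800 means engrave at S244, F2791. After flipping Y the toolpath is (183.729,222.547) → (204.439,194.755) → (174.601,141.233) → (183.729,222.547), returning to the start.

G21
G90
G00 X146.577 Y134.793
M3 S449
G1 X163.664 Y127.029 F2766
G1 X179.816 Y117.479
G1 X195.035 Y106.142
G1 X209.320 Y93.020
G1 X222.671 Y78.111
G1 X235.088 Y61.416
M5
G00 X41.532 Y148.345
M3 S449
G1 X180.017 Y14.896 F2766
G1 X91.194 Y187.318
G1 X119.445 Y194.995
G1 X87.912 Y48.211
G1 X25.672 Y137.101
M5
G00 X183.729 Y222.547
M3 S244
G1 X204.439 Y194.755 F2791
G1 X174.601 Y141.233
G1 X183.729 Y222.547
M5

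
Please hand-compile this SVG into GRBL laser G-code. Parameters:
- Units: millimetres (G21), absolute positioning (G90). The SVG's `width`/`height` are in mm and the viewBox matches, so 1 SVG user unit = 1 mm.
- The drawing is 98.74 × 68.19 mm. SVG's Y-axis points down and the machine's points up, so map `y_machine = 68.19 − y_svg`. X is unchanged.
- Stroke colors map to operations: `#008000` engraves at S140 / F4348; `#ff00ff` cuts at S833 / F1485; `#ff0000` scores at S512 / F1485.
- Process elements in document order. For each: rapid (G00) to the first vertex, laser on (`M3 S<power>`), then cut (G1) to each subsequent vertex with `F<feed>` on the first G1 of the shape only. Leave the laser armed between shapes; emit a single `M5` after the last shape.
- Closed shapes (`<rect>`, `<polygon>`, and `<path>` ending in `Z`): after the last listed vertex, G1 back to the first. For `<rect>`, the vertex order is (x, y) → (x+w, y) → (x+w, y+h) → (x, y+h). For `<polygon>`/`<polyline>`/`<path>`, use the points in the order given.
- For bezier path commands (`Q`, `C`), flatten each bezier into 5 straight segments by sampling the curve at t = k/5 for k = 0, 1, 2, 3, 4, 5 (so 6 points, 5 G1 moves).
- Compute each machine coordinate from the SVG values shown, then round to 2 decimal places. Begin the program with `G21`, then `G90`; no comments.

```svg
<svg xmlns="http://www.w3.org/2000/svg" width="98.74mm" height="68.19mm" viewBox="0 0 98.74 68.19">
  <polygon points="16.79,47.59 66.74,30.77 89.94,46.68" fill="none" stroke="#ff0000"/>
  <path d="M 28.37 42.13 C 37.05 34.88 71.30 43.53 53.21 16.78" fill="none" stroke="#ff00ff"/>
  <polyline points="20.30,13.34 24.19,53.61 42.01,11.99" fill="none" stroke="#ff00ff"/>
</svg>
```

viewBox `0 0 98.74 68.19` with mm width/height → 1 unit = 1 mm. Flip: y_m = 68.19 − y_svg.

**Shape 1** — `<polygon>` closed polygon, stroke `#ff0000` → score (S512, F1485). Machine vertices: (16.79,20.60) → (66.74,37.42) → (89.94,21.51) → (16.79,20.60). Closed: final G1 returns to the first vertex.

**Shape 2** — `<path>` cubic bezier, stroke `#ff00ff` → cut (S833, F1485). Control points (SVG): P0=(28.37,42.13), P1=(37.05,34.88), P2=(71.30,43.53), P3=(53.21,16.78); sampled at t=k/5. Machine vertices: (28.37,26.06) → (36.02,28.91) → (46.07,30.41) → (54.78,33.02) → (58.41,39.20) → (53.21,51.41). Open path.

**Shape 3** — `<polyline>` open polyline, stroke `#ff00ff` → cut (S833, F1485). Machine vertices: (20.30,54.85) → (24.19,14.58) → (42.01,56.20). Open path.

G21
G90
G00 X16.79 Y20.60
M3 S512
G1 X66.74 Y37.42 F1485
G1 X89.94 Y21.51
G1 X16.79 Y20.60
G00 X28.37 Y26.06
M3 S833
G1 X36.02 Y28.91 F1485
G1 X46.07 Y30.41
G1 X54.78 Y33.02
G1 X58.41 Y39.20
G1 X53.21 Y51.41
G00 X20.30 Y54.85
M3 S833
G1 X24.19 Y14.58 F1485
G1 X42.01 Y56.20
M5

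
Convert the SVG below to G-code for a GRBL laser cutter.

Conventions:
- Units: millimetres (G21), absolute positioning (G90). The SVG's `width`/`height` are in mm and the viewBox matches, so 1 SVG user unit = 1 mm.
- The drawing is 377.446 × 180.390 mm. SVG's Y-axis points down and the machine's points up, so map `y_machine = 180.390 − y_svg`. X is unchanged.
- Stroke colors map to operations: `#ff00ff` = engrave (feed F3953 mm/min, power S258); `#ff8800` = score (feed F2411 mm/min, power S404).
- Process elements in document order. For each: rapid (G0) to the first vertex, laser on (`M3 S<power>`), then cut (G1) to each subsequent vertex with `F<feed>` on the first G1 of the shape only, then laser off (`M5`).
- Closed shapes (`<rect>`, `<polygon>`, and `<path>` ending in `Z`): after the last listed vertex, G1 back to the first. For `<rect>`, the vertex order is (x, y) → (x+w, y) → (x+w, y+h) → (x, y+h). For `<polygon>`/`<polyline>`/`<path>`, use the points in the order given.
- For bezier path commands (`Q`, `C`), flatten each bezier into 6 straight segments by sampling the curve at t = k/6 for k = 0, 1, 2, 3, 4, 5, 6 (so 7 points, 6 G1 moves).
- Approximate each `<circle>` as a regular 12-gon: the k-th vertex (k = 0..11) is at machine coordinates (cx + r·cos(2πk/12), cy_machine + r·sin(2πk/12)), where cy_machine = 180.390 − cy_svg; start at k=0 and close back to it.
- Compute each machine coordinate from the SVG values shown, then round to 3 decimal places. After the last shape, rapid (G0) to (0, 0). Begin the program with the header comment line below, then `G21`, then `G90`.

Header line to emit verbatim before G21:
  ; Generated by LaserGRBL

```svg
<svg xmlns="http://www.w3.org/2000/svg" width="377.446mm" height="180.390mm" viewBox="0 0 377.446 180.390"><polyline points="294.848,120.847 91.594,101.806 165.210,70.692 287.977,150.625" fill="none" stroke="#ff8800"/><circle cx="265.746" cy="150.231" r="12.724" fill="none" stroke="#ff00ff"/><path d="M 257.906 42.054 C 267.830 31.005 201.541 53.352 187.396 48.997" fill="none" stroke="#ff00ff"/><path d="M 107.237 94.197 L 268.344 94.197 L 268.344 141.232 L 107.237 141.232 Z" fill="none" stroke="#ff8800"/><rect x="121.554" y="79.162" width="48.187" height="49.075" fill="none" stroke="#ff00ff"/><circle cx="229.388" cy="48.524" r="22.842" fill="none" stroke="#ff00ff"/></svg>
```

; Generated by LaserGRBL
G21
G90
G0 X294.848 Y59.543
M3 S404
G1 X91.594 Y78.584 F2411
G1 X165.210 Y109.698
G1 X287.977 Y29.765
M5
G0 X278.470 Y30.159
M3 S258
G1 X276.765 Y36.521 F3953
G1 X272.108 Y41.178
G1 X265.746 Y42.883
G1 X259.384 Y41.178
G1 X254.727 Y36.521
G1 X253.022 Y30.159
G1 X254.727 Y23.797
G1 X259.384 Y19.140
G1 X265.746 Y17.435
G1 X272.108 Y19.140
G1 X276.765 Y23.797
G1 X278.470 Y30.159
M5
G0 X257.906 Y138.336
M3 S258
G1 X257.111 Y141.356 F3953
G1 X247.180 Y140.479
G1 X231.677 Y137.375
G1 X214.168 Y133.713
G1 X198.220 Y131.162
G1 X187.396 Y131.393
M5
G0 X107.237 Y86.193
M3 S404
G1 X268.344 Y86.193 F2411
G1 X268.344 Y39.158
G1 X107.237 Y39.158
G1 X107.237 Y86.193
M5
G0 X121.554 Y101.228
M3 S258
G1 X169.741 Y101.228 F3953
G1 X169.741 Y52.153
G1 X121.554 Y52.153
G1 X121.554 Y101.228
M5
G0 X252.230 Y131.866
M3 S258
G1 X249.170 Y143.287 F3953
G1 X240.809 Y151.648
G1 X229.388 Y154.708
G1 X217.967 Y151.648
G1 X209.606 Y143.287
G1 X206.546 Y131.866
G1 X209.606 Y120.445
G1 X217.967 Y112.084
G1 X229.388 Y109.024
G1 X240.809 Y112.084
G1 X249.170 Y120.445
G1 X252.230 Y131.866
M5
G0 X0.000 Y0.000

1 u = 1 mm; y_m = 180.390 − y.

[1] `<polyline>` open polyline, #ff8800→score S404 F2411: (294.848,59.543) → (91.594,78.584) → (165.210,109.698) → (287.977,29.765)

[2] `<circle>` circle, #ff00ff→engrave S258 F3953: (278.470,30.159) → (276.765,36.521) → (272.108,41.178) → (265.746,42.883) → (259.384,41.178) → (254.727,36.521) → (253.022,30.159) → (254.727,23.797) → (259.384,19.140) → (265.746,17.435) → (272.108,19.140) → (276.765,23.797) → (278.470,30.159) (closed)

[3] `<path>` cubic bezier, #ff00ff→engrave S258 F3953: (257.906,138.336) → (257.111,141.356) → (247.180,140.479) → (231.677,137.375) → (214.168,133.713) → (198.220,131.162) → (187.396,131.393)

[4] `<path>` rectangle, #ff8800→score S404 F2411: (107.237,86.193) → (268.344,86.193) → (268.344,39.158) → (107.237,39.158) → (107.237,86.193) (closed)

[5] `<rect>` rectangle, #ff00ff→engrave S258 F3953: (121.554,101.228) → (169.741,101.228) → (169.741,52.153) → (121.554,52.153) → (121.554,101.228) (closed)

[6] `<circle>` circle, #ff00ff→engrave S258 F3953: (252.230,131.866) → (249.170,143.287) → (240.809,151.648) → (229.388,154.708) → (217.967,151.648) → (209.606,143.287) → (206.546,131.866) → (209.606,120.445) → (217.967,112.084) → (229.388,109.024) → (240.809,112.084) → (249.170,120.445) → (252.230,131.866) (closed)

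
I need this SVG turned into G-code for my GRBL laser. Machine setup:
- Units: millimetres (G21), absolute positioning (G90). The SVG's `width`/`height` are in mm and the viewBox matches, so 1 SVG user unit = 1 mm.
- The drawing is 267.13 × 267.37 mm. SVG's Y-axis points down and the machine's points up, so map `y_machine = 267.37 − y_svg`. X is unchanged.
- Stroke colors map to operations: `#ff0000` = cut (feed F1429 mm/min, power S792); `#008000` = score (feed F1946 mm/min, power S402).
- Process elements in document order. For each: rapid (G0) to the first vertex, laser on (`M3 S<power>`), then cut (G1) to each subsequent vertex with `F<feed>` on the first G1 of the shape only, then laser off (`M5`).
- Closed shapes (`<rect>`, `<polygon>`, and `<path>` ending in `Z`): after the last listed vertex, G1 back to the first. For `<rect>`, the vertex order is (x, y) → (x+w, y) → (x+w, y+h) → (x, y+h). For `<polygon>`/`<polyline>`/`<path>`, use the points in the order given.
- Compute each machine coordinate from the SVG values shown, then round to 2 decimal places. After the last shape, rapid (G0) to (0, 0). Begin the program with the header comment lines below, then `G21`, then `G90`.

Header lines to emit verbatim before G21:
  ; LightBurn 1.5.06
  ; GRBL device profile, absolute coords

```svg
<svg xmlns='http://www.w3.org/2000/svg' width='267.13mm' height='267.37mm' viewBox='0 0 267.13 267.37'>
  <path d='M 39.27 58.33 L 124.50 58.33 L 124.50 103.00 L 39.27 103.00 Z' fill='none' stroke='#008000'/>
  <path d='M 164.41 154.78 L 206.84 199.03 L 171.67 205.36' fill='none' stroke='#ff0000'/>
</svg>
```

; LightBurn 1.5.06
; GRBL device profile, absolute coords
G21
G90
G0 X39.27 Y209.04
M3 S402
G1 X124.50 Y209.04 F1946
G1 X124.50 Y164.37
G1 X39.27 Y164.37
G1 X39.27 Y209.04
M5
G0 X164.41 Y112.59
M3 S792
G1 X206.84 Y68.34 F1429
G1 X171.67 Y62.01
M5
G0 X0.00 Y0.00

Since the viewBox matches the mm dimensions, user units are millimetres directly. The only transform is the Y-flip y_m = 267.37 − y_svg.

Shape 1 is a rectangle drawn with `<path>`. Its stroke #008000 means score at S402, F1946. After flipping Y the toolpath is (39.27,209.04) → (124.50,209.04) → (124.50,164.37) → (39.27,164.37) → (39.27,209.04), returning to the start.

Shape 2 is a open polyline drawn with `<path>`. Its stroke #ff0000 means cut at S792, F1429. After flipping Y the toolpath is (164.41,112.59) → (206.84,68.34) → (171.67,62.01).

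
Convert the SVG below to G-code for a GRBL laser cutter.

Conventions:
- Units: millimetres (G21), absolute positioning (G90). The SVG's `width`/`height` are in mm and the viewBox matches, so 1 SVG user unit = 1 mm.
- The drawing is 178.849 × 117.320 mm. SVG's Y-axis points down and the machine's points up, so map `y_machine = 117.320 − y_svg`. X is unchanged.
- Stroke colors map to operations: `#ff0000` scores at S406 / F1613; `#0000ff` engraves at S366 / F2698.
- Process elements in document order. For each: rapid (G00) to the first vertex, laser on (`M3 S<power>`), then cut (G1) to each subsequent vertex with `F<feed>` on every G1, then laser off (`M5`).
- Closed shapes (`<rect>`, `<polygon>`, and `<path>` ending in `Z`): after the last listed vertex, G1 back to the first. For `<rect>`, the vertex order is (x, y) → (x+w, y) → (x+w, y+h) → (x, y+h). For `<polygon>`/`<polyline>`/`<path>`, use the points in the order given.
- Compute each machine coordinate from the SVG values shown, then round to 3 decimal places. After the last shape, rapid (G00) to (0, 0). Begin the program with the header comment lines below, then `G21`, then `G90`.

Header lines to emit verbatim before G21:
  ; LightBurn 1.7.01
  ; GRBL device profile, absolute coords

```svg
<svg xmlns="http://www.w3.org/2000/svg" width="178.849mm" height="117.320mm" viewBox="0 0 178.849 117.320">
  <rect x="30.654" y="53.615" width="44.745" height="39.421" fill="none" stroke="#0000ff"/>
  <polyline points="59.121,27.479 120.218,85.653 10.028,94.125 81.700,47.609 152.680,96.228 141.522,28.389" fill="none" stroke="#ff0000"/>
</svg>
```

; LightBurn 1.7.01
; GRBL device profile, absolute coords
G21
G90
G00 X30.654 Y63.705
M3 S366
G1 X75.399 Y63.705 F2698
G1 X75.399 Y24.284 F2698
G1 X30.654 Y24.284 F2698
G1 X30.654 Y63.705 F2698
M5
G00 X59.121 Y89.841
M3 S406
G1 X120.218 Y31.667 F1613
G1 X10.028 Y23.195 F1613
G1 X81.700 Y69.711 F1613
G1 X152.680 Y21.092 F1613
G1 X141.522 Y88.931 F1613
M5
G00 X0.000 Y0.000

1 u = 1 mm; y_m = 117.320 − y.

[1] `<rect>` rectangle, #0000ff→engrave S366 F2698: (30.654,63.705) → (75.399,63.705) → (75.399,24.284) → (30.654,24.284) → (30.654,63.705) (closed)

[2] `<polyline>` open polyline, #ff0000→score S406 F1613: (59.121,89.841) → (120.218,31.667) → (10.028,23.195) → (81.700,69.711) → (152.680,21.092) → (141.522,88.931)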